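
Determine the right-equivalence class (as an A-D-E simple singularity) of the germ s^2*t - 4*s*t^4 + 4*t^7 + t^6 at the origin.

D_7

The Hessian of f at 0 has rank 0. Corank 2; j^3 = s^2*t has shape L^2 M (L != M), so D-series; mu = 7 gives D_7.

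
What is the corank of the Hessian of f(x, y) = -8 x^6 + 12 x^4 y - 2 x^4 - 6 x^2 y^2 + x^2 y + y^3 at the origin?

2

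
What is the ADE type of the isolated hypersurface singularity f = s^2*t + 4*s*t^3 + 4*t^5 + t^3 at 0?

D4

The Hessian of f at 0 is [[0, 0], [0, 0]] with rank 0, so corank 2. A Groebner basis of the Jacobian ideal J(f) in C{s,t} is {t^3, s^2 + 3*t^2, s*t}; counting standard monomials gives mu = 4. Corank 2; j^3 = t*(s^2 + t^2) splits into three distinct lines over C (the quadratic factor has nonzero discriminant), so D_4.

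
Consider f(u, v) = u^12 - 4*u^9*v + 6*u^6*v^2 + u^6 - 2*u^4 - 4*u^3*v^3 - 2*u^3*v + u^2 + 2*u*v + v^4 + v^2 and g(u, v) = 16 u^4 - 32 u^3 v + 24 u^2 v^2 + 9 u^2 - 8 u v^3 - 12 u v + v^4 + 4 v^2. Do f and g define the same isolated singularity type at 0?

Yes.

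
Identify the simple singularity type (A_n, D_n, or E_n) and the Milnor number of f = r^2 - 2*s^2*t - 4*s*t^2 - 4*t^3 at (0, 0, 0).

Type D4, Milnor number mu = 4.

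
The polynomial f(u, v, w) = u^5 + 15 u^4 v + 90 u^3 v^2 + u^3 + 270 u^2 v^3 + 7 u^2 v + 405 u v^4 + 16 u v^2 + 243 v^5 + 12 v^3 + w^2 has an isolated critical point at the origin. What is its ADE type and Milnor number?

The Hessian of f at 0 has rank 1. Corank 2; j^3 = (u + 2*v)^2*(u + 3*v) has shape L^2 M (L != M), so D-series; mu = 6 gives D_6.

Type D6, Milnor number mu = 6.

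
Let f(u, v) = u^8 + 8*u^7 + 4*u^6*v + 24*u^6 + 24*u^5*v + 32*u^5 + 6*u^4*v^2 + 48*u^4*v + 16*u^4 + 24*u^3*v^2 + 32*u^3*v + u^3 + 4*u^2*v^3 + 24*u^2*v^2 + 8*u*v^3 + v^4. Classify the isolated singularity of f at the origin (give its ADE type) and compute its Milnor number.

Type E_{6}, Milnor number mu = 6.

The Hessian of f at 0 has rank 0. Corank 2; j^3 = u^3 is a perfect cube, so E-series; the 4-jet and mu = 6 give E_6.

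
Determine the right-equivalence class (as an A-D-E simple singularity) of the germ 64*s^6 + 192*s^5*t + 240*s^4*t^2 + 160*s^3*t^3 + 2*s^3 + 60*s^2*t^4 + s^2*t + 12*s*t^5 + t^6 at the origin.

The Hessian of f at 0 is [[0, 0], [0, 0]] with rank 0, so corank 2. A Groebner basis of the Jacobian ideal J(f) in C{s,t} is {-s*t/12 + t^5, s*t^2, s^2 + s*t/2}; counting standard monomials gives mu = 7. Corank 2; j^3 = s^2*(2*s + t) has shape L^2 M (L != M), so D-series; mu = 7 gives D_7.

D7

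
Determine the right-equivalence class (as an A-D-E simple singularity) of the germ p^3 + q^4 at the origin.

The Hessian of f at 0 has rank 0. Corank 2; j^3 = p^3 is a perfect cube, so E-series; the 4-jet and mu = 6 give E_6.

E6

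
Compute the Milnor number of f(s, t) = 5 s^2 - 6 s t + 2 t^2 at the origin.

1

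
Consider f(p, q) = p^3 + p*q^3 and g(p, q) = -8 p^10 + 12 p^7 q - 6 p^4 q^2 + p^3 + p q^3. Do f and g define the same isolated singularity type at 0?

The Hessian of f at 0 is [[0, 0], [0, 0]] with rank 0, so corank 2. A Groebner basis of the Jacobian ideal J(f) in C{p,q} is {p^3, p*q^2, 3*p^2 + q^3}; counting standard monomials gives mu = 7. Corank 2; j^3 = p^3 is a perfect cube, so E-series; the 4-jet and mu = 7 give E_7. The Hessian of g at 0 is [[0, 0], [0, 0]] with rank 0, so corank 2. A Groebner basis of the Jacobian ideal J(g) in C{p,q} is {p^3, p*q^2, 3*p^2 + q^3}; counting standard monomials gives mu = 7. Corank 2; j^3 = p^3 is a perfect cube, so E-series; the 4-jet and mu = 7 give E_7. Both have type E_7, hence right-equivalent.

Yes.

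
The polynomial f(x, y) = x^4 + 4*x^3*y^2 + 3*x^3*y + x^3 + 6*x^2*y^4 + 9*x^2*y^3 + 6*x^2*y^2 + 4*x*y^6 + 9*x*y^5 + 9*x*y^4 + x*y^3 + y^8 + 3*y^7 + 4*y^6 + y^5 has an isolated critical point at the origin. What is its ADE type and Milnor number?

Type E_{7}, Milnor number mu = 7.

The Hessian of f at 0 is [[0, 0], [0, 0]] with rank 0, so corank 2. A Groebner basis of the Jacobian ideal J(f) in C{x,y} is {3*x^2/2 + y^4 + y^3/2, x^3, x^2*y - x^2/2 - y^3/6, -x^2/2 + x*y^2 - y^3/6}; counting standard monomials gives mu = 7. Corank 2; j^3 = x^3 is a perfect cube, so E-series; the 4-jet and mu = 7 give E_7.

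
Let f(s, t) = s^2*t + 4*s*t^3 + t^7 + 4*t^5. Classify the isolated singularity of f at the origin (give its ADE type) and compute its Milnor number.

The Hessian of f at 0 has rank 0. Corank 2; j^3 = s^2*t has shape L^2 M (L != M), so D-series; mu = 8 gives D_8.

Type D_{8}, Milnor number mu = 8.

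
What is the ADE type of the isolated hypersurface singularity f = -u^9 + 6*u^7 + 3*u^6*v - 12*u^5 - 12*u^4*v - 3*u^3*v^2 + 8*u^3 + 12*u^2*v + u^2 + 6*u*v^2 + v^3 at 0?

A2

The Hessian of f at 0 is [[2, 0], [0, 0]] with rank 1, so corank 1. A Groebner basis of the Jacobian ideal J(f) in C{u,v} is {v^2, u}; counting standard monomials gives mu = 2. Corank 1: A-series; mu = 2 gives A_2.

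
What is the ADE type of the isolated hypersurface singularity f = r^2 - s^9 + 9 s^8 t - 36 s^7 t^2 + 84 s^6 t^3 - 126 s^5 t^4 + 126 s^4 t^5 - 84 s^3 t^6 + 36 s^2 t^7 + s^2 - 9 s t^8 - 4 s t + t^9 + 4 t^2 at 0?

The Hessian of f at 0 has rank 2. Corank 1: A-series; mu = 8 gives A_8.

A_8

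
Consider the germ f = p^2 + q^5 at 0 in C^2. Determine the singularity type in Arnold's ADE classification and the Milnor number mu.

The Hessian of f at 0 has rank 1. Corank 1: A-series; mu = 4 gives A_4.

Type A_{4}, Milnor number mu = 4.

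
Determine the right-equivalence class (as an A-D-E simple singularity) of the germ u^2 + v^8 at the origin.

A_7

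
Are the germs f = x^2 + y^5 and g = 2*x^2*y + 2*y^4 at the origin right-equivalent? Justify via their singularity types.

The Hessian of f at 0 has rank 1. Corank 1: A-series; mu = 4 gives A_4. The Hessian of g at 0 has rank 0. Corank 2; j^3 = 2*x^2*y has shape L^2 M (L != M), so D-series; mu = 5 gives D_5. f is A_4 but g is D_5, hence not right-equivalent.

No.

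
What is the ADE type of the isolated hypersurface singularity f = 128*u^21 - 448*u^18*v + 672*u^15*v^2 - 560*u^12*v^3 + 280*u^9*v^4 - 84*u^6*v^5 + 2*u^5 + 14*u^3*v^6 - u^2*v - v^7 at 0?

The Hessian of f at 0 is [[0, 0], [0, 0]] with rank 0, so corank 2. A Groebner basis of the Jacobian ideal J(f) in C{u,v} is {u^2/7 + v^6, u^3, u*v}; counting standard monomials gives mu = 8. Corank 2; j^3 = -u^2*v has shape L^2 M (L != M), so D-series; mu = 8 gives D_8.

D_{8}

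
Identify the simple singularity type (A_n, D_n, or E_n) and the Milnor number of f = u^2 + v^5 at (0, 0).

Type A_{4}, Milnor number mu = 4.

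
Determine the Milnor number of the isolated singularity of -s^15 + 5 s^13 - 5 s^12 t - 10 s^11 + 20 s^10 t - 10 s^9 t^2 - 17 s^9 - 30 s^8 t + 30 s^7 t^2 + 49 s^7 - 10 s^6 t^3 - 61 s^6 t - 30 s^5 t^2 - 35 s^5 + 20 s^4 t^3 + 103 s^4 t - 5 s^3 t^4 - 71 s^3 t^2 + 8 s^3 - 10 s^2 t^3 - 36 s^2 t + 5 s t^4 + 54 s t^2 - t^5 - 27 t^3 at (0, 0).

8

The Hessian of f at 0 has rank 0. Corank 2; j^3 = (2*s - 3*t)^3 is a perfect cube, so E-series; the 5-jet and mu = 8 give E_8.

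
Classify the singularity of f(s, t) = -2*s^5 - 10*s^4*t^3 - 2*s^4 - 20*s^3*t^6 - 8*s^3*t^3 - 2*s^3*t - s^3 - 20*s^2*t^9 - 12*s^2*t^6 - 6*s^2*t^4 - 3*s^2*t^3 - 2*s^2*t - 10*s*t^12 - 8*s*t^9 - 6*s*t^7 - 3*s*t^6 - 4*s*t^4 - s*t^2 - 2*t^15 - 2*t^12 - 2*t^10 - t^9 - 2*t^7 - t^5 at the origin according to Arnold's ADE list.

The Hessian of f at 0 has rank 0. Corank 2; j^3 = -s*(s + t)^2 has shape L^2 M (L != M), so D-series; mu = 6 gives D_6.

D_6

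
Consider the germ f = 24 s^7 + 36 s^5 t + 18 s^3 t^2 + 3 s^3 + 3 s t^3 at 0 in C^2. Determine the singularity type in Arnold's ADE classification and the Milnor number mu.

Type E_{7}, Milnor number mu = 7.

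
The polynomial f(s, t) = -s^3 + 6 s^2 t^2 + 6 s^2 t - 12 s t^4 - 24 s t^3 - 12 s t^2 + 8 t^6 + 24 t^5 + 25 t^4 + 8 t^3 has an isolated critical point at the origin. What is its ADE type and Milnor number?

Type E_{6}, Milnor number mu = 6.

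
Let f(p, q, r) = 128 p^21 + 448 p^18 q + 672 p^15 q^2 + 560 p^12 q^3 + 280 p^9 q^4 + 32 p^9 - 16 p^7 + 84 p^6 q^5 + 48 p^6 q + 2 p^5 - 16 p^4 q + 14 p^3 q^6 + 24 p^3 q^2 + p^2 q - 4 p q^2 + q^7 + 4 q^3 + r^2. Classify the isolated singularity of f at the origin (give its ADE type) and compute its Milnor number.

Type D8, Milnor number mu = 8.

The Hessian of f at 0 is [[0, 0, 0], [0, 0, 0], [0, 0, 2]] with rank 1, so corank 2. A Groebner basis of the Jacobian ideal J(f) in C{p,q,r} is {64*p^2/1017 + p*q^3 - 5113*p*q/16272 + 3065*q^2/8136, 16*p^2/339 - 2387*p*q/10848 + q^4 + 1363*q^2/5424, p^3 - 12*p*q^2 + 16*q^3, p^2*q - 4*p*q^2 + 4*q^3, r}; counting standard monomials gives mu = 8. Corank 2; j^3 = q*(p - 2*q)^2 has shape L^2 M (L != M), so D-series; mu = 8 gives D_8.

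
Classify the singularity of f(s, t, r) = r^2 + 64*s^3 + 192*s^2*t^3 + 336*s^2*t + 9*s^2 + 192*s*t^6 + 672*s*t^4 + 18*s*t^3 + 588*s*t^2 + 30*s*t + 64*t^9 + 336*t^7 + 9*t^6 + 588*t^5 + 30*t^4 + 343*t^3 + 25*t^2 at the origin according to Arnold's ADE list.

A_2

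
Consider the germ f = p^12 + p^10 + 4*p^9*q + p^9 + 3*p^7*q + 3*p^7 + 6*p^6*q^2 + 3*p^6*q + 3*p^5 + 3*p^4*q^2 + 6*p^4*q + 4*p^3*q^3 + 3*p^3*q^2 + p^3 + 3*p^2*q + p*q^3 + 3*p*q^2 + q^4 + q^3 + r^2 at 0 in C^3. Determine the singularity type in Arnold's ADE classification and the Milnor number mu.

The Hessian of f at 0 has rank 1. Corank 2; j^3 = (p + q)^3 is a perfect cube, so E-series; the 4-jet and mu = 7 give E_7.

Type E_7, Milnor number mu = 7.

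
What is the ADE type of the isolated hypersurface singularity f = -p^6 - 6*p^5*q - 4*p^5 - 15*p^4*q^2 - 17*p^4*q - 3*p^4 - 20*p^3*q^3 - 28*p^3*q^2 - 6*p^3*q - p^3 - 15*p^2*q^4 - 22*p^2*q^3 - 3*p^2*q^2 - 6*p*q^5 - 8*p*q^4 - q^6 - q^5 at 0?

The Hessian of f at 0 has rank 0. Corank 2; j^3 = -p^3 is a perfect cube, so E-series; the 5-jet and mu = 8 give E_8.

E_{8}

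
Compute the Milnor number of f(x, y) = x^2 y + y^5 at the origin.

6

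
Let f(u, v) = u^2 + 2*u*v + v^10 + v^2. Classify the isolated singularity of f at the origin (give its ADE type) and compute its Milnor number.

Type A_{9}, Milnor number mu = 9.

The Hessian of f at 0 has rank 1. Corank 1: A-series; mu = 9 gives A_9.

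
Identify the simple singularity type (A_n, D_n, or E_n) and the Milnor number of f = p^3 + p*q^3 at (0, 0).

Type E_{7}, Milnor number mu = 7.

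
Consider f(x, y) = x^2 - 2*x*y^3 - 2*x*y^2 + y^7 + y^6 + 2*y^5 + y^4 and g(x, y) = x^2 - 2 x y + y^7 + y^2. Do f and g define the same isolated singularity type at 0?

The Hessian of f at 0 is [[2, 0], [0, 0]] with rank 1, so corank 1. A Groebner basis of the Jacobian ideal J(f) in C{x,y} is {x^3, x^2*y - x^2/2 + x*y/2 - x/2 + y^2/2, -x^2/2 + x*y^2 - x*y/2 + x/2 - y^2/2, -x + y^3 + y^2}; counting standard monomials gives mu = 6. Corank 1: A-series; mu = 6 gives A_6. The Hessian of g at 0 is [[2, -2], [-2, 2]] with rank 1, so corank 1. A Groebner basis of the Jacobian ideal J(g) in C{x,y} is {y^6, x - y}; counting standard monomials gives mu = 6. Corank 1: A-series; mu = 6 gives A_6. Both have type A_6, hence right-equivalent.

Yes.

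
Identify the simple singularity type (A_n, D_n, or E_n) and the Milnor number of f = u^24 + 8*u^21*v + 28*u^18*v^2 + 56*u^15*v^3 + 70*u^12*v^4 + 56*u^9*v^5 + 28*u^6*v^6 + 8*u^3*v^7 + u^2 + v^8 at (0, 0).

Type A_7, Milnor number mu = 7.

The Hessian of f at 0 has rank 1. Corank 1: A-series; mu = 7 gives A_7.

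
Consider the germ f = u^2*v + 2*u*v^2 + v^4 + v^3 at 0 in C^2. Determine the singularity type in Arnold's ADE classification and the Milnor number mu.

Type D5, Milnor number mu = 5.

The Hessian of f at 0 has rank 0. Corank 2; j^3 = v*(u + v)^2 has shape L^2 M (L != M), so D-series; mu = 5 gives D_5.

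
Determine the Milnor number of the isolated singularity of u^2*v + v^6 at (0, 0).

7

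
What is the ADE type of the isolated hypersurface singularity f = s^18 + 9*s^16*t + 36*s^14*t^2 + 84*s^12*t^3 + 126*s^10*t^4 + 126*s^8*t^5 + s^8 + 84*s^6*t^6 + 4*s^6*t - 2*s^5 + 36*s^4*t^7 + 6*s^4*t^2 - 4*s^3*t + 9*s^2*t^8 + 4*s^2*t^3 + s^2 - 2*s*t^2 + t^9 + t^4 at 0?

The Hessian of f at 0 is [[2, 0], [0, 0]] with rank 1, so corank 1. A Groebner basis of the Jacobian ideal J(f) in C{s,t} is {s*t^3 - s/2 + t^2/2, s^2 - 2*s*t^2 + t^4, s^3 - s*t/2 + t^3/2, s^2*t - s/2 + t^2/2}; counting standard monomials gives mu = 8. Corank 1: A-series; mu = 8 gives A_8.

A8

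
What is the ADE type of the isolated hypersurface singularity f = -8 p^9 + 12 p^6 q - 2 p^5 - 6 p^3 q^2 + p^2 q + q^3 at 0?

The Hessian of f at 0 has rank 0. Corank 2; j^3 = q*(p^2 + q^2) splits into three distinct lines over C (the quadratic factor has nonzero discriminant), so D_4.

D_4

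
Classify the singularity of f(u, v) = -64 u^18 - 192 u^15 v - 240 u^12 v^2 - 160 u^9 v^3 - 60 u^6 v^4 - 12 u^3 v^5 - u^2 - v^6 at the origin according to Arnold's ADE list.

The Hessian of f at 0 is [[-2, 0], [0, 0]] with rank 1, so corank 1. A Groebner basis of the Jacobian ideal J(f) in C{u,v} is {v^5, u}; counting standard monomials gives mu = 5. Corank 1: A-series; mu = 5 gives A_5.

A5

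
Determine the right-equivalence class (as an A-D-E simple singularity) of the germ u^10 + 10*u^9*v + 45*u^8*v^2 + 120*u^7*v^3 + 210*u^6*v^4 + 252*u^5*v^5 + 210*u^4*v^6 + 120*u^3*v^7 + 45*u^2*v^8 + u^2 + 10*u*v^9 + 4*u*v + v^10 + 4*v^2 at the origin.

A9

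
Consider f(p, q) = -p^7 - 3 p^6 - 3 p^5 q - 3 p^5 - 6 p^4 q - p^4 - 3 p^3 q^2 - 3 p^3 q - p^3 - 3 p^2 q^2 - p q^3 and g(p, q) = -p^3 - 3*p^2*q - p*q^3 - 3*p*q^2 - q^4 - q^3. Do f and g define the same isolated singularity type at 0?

Yes.

The Hessian of f at 0 is [[0, 0], [0, 0]] with rank 0, so corank 2. A Groebner basis of the Jacobian ideal J(f) in C{p,q} is {3*p^2 + q^4 + q^3, p^3, p^2*q - p^2 - q^3/3, 2*p^2 + p*q^2 + 2*q^3/3}; counting standard monomials gives mu = 7. Corank 2; j^3 = -p^3 is a perfect cube, so E-series; the 4-jet and mu = 7 give E_7. The Hessian of g at 0 is [[0, 0], [0, 0]] with rank 0, so corank 2. A Groebner basis of the Jacobian ideal J(g) in C{p,q} is {p^3 + 3*p^2*q + 6*p^2 + 12*p*q + 6*q^2, -3*p^2 + p*q^2 - 6*p*q - 3*q^2, 3*p^2 + 6*p*q + q^3 + 3*q^2}; counting standard monomials gives mu = 7. Corank 2; j^3 = -(p + q)^3 is a perfect cube, so E-series; the 4-jet and mu = 7 give E_7. Both have type E_7, hence right-equivalent.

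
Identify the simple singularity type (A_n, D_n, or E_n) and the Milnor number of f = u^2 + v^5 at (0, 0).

Type A_{4}, Milnor number mu = 4.

The Hessian of f at 0 has rank 1. Corank 1: A-series; mu = 4 gives A_4.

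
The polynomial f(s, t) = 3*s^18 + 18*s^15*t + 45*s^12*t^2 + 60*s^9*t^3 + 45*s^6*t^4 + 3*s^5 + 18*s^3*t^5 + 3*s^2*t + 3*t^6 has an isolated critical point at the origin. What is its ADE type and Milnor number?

Type D_{7}, Milnor number mu = 7.

The Hessian of f at 0 is [[0, 0], [0, 0]] with rank 0, so corank 2. A Groebner basis of the Jacobian ideal J(f) in C{s,t} is {s^2/6 + t^5, s^3, s*t}; counting standard monomials gives mu = 7. Corank 2; j^3 = 3*s^2*t has shape L^2 M (L != M), so D-series; mu = 7 gives D_7.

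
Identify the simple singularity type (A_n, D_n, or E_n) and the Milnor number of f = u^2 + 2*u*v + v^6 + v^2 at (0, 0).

Type A_5, Milnor number mu = 5.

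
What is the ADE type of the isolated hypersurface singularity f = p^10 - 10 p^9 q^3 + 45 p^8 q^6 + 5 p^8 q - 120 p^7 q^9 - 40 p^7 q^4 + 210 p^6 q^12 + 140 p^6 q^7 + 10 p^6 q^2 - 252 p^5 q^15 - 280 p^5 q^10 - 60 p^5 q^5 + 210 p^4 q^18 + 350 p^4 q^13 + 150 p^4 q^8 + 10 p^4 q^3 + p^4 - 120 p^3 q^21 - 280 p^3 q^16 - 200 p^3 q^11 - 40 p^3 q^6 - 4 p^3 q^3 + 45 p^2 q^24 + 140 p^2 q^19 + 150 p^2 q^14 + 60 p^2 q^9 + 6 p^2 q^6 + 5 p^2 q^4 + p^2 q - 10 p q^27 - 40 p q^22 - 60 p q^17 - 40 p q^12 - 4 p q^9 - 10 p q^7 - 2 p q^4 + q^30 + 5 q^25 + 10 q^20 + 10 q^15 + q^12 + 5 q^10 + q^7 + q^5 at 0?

D_6

The Hessian of f at 0 has rank 0. Corank 2; j^3 = p^2*q has shape L^2 M (L != M), so D-series; mu = 6 gives D_6.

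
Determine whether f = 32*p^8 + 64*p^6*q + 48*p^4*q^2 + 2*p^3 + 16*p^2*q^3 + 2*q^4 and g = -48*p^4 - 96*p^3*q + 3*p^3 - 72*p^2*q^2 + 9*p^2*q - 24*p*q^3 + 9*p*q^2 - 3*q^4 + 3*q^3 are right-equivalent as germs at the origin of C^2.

Yes.

The Hessian of f at 0 has rank 0. Corank 2; j^3 = 2*p^3 is a perfect cube, so E-series; the 4-jet and mu = 6 give E_6. The Hessian of g at 0 has rank 0. Corank 2; j^3 = 3*(p + q)^3 is a perfect cube, so E-series; the 4-jet and mu = 6 give E_6. Both have type E_6, hence right-equivalent.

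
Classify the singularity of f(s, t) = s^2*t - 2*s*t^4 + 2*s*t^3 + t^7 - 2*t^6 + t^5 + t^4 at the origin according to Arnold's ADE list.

D_{5}

The Hessian of f at 0 has rank 0. Corank 2; j^3 = s^2*t has shape L^2 M (L != M), so D-series; mu = 5 gives D_5.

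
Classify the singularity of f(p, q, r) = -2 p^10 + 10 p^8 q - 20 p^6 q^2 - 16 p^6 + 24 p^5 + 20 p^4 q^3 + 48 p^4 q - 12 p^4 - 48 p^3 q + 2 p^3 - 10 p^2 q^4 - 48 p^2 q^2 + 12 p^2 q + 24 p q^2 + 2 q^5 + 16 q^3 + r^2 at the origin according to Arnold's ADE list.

The Hessian of f at 0 has rank 1. Corank 2; j^3 = 2*(p + 2*q)^3 is a perfect cube, so E-series; the 5-jet and mu = 8 give E_8.

E_{8}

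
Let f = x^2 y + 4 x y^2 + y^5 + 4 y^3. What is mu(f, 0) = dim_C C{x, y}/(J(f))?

The Hessian of f at 0 is [[0, 0], [0, 0]] with rank 0, so corank 2. A Groebner basis of the Jacobian ideal J(f) in C{x,y} is {x^2/5 + y^4 - 4*y^2/5, x^3 + 8*y^3, x*y + 2*y^2}; counting standard monomials gives mu = 6. Corank 2; j^3 = y*(x + 2*y)^2 has shape L^2 M (L != M), so D-series; mu = 6 gives D_6.

6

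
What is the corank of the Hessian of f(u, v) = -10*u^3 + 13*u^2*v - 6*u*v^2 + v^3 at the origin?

2

The Hessian at 0 is [[0, 0], [0, 0]] of rank 0; hence corank 2.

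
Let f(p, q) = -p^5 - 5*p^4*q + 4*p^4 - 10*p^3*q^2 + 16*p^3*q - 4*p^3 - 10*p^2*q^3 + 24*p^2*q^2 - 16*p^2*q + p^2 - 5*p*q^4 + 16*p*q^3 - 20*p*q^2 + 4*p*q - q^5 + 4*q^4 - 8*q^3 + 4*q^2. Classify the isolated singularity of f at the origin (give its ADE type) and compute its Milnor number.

The Hessian of f at 0 has rank 1. Corank 1: A-series; mu = 4 gives A_4.

Type A_4, Milnor number mu = 4.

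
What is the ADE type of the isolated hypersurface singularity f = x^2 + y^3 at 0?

A_{2}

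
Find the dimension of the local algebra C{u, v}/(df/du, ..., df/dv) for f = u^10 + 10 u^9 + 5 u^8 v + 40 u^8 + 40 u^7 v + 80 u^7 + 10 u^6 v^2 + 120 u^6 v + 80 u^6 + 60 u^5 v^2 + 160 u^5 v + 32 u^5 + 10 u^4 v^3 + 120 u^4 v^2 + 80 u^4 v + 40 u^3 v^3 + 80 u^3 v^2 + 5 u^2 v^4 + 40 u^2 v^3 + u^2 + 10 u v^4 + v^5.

The Hessian of f at 0 is [[2, 0], [0, 0]] with rank 1, so corank 1. A Groebner basis of the Jacobian ideal J(f) in C{u,v} is {v^4, u}; counting standard monomials gives mu = 4. Corank 1: A-series; mu = 4 gives A_4.

4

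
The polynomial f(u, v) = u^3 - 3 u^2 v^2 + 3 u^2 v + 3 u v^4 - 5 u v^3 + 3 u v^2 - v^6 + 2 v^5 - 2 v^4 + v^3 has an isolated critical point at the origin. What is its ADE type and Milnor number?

Type E_7, Milnor number mu = 7.

The Hessian of f at 0 is [[0, 0], [0, 0]] with rank 0, so corank 2. A Groebner basis of the Jacobian ideal J(f) in C{u,v} is {-u^2 - 2*u*v + v^4 - v^3/3 - v^2, u^3 - 4*u^2 - 8*u*v - v^3/3 - 4*v^2, u^2*v + 7*u^2/3 + 14*u*v/3 - 2*v^3/9 + 7*v^2/3, -u^2 + u*v^2 - 2*u*v + 2*v^3/3 - v^2}; counting standard monomials gives mu = 7. Corank 2; j^3 = (u + v)^3 is a perfect cube, so E-series; the 4-jet and mu = 7 give E_7.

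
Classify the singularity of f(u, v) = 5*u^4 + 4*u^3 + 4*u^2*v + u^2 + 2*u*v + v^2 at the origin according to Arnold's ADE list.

A_{3}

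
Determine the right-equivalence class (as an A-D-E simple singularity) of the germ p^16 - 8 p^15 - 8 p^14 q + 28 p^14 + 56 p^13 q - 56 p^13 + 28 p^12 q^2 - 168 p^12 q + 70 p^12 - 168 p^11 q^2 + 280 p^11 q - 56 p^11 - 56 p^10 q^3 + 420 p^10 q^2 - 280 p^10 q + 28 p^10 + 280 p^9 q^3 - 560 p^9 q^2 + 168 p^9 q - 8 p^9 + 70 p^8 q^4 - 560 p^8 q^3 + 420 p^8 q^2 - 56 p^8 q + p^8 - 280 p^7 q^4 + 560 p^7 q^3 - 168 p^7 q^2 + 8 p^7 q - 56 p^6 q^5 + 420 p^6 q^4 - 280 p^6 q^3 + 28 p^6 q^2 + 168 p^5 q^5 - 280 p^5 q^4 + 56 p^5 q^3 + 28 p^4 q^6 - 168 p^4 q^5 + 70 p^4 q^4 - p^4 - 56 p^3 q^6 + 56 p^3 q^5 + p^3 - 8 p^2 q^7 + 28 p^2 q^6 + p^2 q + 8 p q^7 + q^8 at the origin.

D_9

The Hessian of f at 0 is [[0, 0], [0, 0]] with rank 0, so corank 2. A Groebner basis of the Jacobian ideal J(f) in C{p,q} is {-p*q/8 + q^7, p*q^2, p^2 + p*q}; counting standard monomials gives mu = 9. Corank 2; j^3 = p^2*(p + q) has shape L^2 M (L != M), so D-series; mu = 9 gives D_9.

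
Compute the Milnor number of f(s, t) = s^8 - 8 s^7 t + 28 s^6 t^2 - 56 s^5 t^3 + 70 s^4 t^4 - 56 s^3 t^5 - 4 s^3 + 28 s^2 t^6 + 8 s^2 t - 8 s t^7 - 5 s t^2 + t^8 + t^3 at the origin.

9

The Hessian of f at 0 is [[0, 0], [0, 0]] with rank 0, so corank 2. A Groebner basis of the Jacobian ideal J(f) in C{s,t} is {32*s*t + t^7 - 16*t^2, s*t^2 - t^3/2, s^2 - 3*s*t/2 + t^2/2}; counting standard monomials gives mu = 9. Corank 2; j^3 = -(s - t)*(2*s - t)^2 has shape L^2 M (L != M), so D-series; mu = 9 gives D_9.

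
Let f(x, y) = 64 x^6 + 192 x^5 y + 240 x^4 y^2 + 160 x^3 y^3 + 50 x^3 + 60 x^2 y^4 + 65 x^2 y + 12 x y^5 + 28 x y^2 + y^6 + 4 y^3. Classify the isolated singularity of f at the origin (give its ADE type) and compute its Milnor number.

Type D_{7}, Milnor number mu = 7.

The Hessian of f at 0 has rank 0. Corank 2; j^3 = (2*x + y)*(5*x + 2*y)^2 has shape L^2 M (L != M), so D-series; mu = 7 gives D_7.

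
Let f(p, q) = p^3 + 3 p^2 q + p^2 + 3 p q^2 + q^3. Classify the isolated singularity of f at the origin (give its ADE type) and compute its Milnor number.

Type A_2, Milnor number mu = 2.

The Hessian of f at 0 has rank 1. Corank 1: A-series; mu = 2 gives A_2.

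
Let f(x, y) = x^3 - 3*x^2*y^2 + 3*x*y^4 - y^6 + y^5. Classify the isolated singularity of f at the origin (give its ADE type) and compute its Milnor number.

Type E_{8}, Milnor number mu = 8.

The Hessian of f at 0 has rank 0. Corank 2; j^3 = x^3 is a perfect cube, so E-series; the 5-jet and mu = 8 give E_8.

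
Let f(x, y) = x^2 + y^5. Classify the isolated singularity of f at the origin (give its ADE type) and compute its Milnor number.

Type A_{4}, Milnor number mu = 4.

The Hessian of f at 0 has rank 1. Corank 1: A-series; mu = 4 gives A_4.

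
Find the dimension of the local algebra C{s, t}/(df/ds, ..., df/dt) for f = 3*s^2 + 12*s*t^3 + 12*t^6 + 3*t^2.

1

The Hessian of f at 0 is [[6, 0], [0, 6]] with rank 2, so corank 0. A Groebner basis of the Jacobian ideal J(f) in C{s,t} is {s, t}; counting standard monomials gives mu = 1. Corank 0: nondegenerate Morse point, so A_1.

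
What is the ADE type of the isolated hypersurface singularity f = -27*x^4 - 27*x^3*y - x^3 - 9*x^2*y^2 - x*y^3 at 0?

The Hessian of f at 0 is [[0, 0], [0, 0]] with rank 0, so corank 2. A Groebner basis of the Jacobian ideal J(f) in C{x,y} is {x^2/3 + y^4 + y^3/9, x^3, x^2*y - x^2/9 - y^3/27, 2*x^2/3 + x*y^2 + 2*y^3/9}; counting standard monomials gives mu = 7. Corank 2; j^3 = -x^3 is a perfect cube, so E-series; the 4-jet and mu = 7 give E_7.

E_7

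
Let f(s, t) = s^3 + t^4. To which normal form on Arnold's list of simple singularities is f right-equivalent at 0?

E_{6}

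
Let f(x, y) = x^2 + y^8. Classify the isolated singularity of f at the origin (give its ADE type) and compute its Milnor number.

Type A_{7}, Milnor number mu = 7.

The Hessian of f at 0 has rank 1. Corank 1: A-series; mu = 7 gives A_7.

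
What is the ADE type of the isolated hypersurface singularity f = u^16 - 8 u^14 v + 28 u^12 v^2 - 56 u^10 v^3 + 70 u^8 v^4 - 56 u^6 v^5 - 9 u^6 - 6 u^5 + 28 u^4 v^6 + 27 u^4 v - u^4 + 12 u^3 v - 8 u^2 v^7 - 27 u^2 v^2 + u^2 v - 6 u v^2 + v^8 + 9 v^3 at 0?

The Hessian of f at 0 has rank 0. Corank 2; j^3 = v*(u - 3*v)^2 has shape L^2 M (L != M), so D-series; mu = 9 gives D_9.

D_9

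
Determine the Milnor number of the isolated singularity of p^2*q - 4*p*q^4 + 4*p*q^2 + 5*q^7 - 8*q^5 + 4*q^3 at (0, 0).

8

The Hessian of f at 0 is [[0, 0], [0, 0]] with rank 0, so corank 2. A Groebner basis of the Jacobian ideal J(f) in C{p,q} is {2*p^2/3 + p*q^3 + 11*p*q/3 + 14*q^2/3, -p*q/2 + q^4 - q^2, p^3 - 12*p*q^2 - 16*q^3, p^2*q + 4*p*q^2 + 4*q^3}; counting standard monomials gives mu = 8. Corank 2; j^3 = q*(p + 2*q)^2 has shape L^2 M (L != M), so D-series; mu = 8 gives D_8.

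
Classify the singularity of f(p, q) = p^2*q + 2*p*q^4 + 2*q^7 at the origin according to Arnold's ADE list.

D8

The Hessian of f at 0 has rank 0. Corank 2; j^3 = p^2*q has shape L^2 M (L != M), so D-series; mu = 8 gives D_8.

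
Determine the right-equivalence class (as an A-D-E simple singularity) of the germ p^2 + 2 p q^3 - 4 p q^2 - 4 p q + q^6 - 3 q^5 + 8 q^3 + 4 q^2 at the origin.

A4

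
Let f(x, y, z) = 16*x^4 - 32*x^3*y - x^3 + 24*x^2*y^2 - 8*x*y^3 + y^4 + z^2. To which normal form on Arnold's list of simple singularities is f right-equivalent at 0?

The Hessian of f at 0 is [[0, 0, 0], [0, 0, 0], [0, 0, 2]] with rank 1, so corank 2. A Groebner basis of the Jacobian ideal J(f) in C{x,y,z} is {y^4, x*y^2 - y^3/6, x^2, z}; counting standard monomials gives mu = 6. Corank 2; j^3 = -x^3 is a perfect cube, so E-series; the 4-jet and mu = 6 give E_6.

E_{6}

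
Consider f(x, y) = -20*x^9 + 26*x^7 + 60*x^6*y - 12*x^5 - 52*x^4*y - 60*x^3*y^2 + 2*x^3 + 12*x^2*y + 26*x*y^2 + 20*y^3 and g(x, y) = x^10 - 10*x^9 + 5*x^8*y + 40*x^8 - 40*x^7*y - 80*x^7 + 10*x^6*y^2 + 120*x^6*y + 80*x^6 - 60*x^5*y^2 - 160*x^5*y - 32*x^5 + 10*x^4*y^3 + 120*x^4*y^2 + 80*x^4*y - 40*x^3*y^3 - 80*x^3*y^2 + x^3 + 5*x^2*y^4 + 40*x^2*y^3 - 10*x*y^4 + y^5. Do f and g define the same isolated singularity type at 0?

The Hessian of f at 0 is [[0, 0], [0, 0]] with rank 0, so corank 2. A Groebner basis of the Jacobian ideal J(f) in C{x,y} is {y^3, x^2 - 11*y^2/3, x*y + 2*y^2}; counting standard monomials gives mu = 4. Corank 2; j^3 = 2*(x + 2*y)*(x^2 + 4*x*y + 5*y^2) splits into three distinct lines over C (the quadratic factor has nonzero discriminant), so D_4. The Hessian of g at 0 is [[0, 0], [0, 0]] with rank 0, so corank 2. A Groebner basis of the Jacobian ideal J(g) in C{x,y} is {y^5, x*y^3 - y^4/8, x^2}; counting standard monomials gives mu = 8. Corank 2; j^3 = x^3 is a perfect cube, so E-series; the 5-jet and mu = 8 give E_8. f is D_4 but g is E_8, hence not right-equivalent.

No.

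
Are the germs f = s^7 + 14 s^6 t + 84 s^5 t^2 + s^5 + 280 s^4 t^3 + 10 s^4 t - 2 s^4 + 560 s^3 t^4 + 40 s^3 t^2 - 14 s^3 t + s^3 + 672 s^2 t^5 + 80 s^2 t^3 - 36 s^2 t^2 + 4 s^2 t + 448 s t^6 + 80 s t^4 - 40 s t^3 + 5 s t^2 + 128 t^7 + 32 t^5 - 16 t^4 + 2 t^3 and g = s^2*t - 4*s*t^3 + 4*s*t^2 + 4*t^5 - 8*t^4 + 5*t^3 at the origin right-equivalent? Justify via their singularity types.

The Hessian of f at 0 is [[0, 0], [0, 0]] with rank 0, so corank 2. A Groebner basis of the Jacobian ideal J(f) in C{s,t} is {-13*s^2/10 + s*t^3 + 31*s*t^2/10 - 3*s*t + 7*t^3/2 - 17*t^2/10, 17*s^2/20 - 49*s*t^2/20 + 2*s*t + t^4 - 11*t^3/4 + 23*t^2/20, s^3 + 11*s^2/10 - 57*s*t^2/10 + 3*s*t - 11*t^3/2 + 19*t^2/10, s^2*t - 7*s^2/20 + 59*s*t^2/20 - s*t + 9*t^3/4 - 13*t^2/20}; counting standard monomials gives mu = 8. Corank 2; j^3 = (s + t)^2*(s + 2*t) has shape L^2 M (L != M), so D-series; mu = 8 gives D_8. The Hessian of g at 0 is [[0, 0], [0, 0]] with rank 0, so corank 2. A Groebner basis of the Jacobian ideal J(g) in C{s,t} is {t^3, s^2 - t^2, s*t + 2*t^2}; counting standard monomials gives mu = 4. Corank 2; j^3 = t*(s^2 + 4*s*t + 5*t^2) splits into three distinct lines over C (the quadratic factor has nonzero discriminant), so D_4. f is D_8 but g is D_4, hence not right-equivalent.

No.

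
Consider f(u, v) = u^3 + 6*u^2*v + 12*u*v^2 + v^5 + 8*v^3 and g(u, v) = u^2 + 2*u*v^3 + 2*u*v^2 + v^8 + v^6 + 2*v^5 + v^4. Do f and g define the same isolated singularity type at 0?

The Hessian of f at 0 has rank 0. Corank 2; j^3 = (u + 2*v)^3 is a perfect cube, so E-series; the 5-jet and mu = 8 give E_8. The Hessian of g at 0 has rank 1. Corank 1: A-series; mu = 7 gives A_7. f is E_8 but g is A_7, hence not right-equivalent.

No.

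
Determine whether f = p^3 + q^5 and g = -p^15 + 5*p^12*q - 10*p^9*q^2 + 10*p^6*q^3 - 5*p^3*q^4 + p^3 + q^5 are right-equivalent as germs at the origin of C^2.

The Hessian of f at 0 has rank 0. Corank 2; j^3 = p^3 is a perfect cube, so E-series; the 5-jet and mu = 8 give E_8. The Hessian of g at 0 has rank 0. Corank 2; j^3 = p^3 is a perfect cube, so E-series; the 5-jet and mu = 8 give E_8. Both have type E_8, hence right-equivalent.

Yes.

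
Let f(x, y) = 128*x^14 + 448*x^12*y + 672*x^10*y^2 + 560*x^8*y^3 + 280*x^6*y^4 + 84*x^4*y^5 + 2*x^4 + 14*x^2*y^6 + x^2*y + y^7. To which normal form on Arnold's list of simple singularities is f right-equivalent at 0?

The Hessian of f at 0 has rank 0. Corank 2; j^3 = x^2*y has shape L^2 M (L != M), so D-series; mu = 8 gives D_8.

D_8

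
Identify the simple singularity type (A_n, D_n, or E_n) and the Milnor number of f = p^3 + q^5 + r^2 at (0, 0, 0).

Type E_8, Milnor number mu = 8.

The Hessian of f at 0 is [[0, 0, 0], [0, 0, 0], [0, 0, 2]] with rank 1, so corank 2. A Groebner basis of the Jacobian ideal J(f) in C{p,q,r} is {q^4, p^2, r}; counting standard monomials gives mu = 8. Corank 2; j^3 = p^3 is a perfect cube, so E-series; the 5-jet and mu = 8 give E_8.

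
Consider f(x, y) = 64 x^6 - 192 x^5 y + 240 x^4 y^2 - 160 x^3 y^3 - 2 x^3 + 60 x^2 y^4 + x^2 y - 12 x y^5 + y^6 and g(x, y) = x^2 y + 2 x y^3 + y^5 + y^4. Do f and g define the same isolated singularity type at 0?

The Hessian of f at 0 has rank 0. Corank 2; j^3 = -x^2*(2*x - y) has shape L^2 M (L != M), so D-series; mu = 7 gives D_7. The Hessian of g at 0 has rank 0. Corank 2; j^3 = x^2*y has shape L^2 M (L != M), so D-series; mu = 5 gives D_5. f is D_7 but g is D_5, hence not right-equivalent.

No.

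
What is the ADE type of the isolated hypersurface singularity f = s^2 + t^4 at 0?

A3

The Hessian of f at 0 has rank 1. Corank 1: A-series; mu = 3 gives A_3.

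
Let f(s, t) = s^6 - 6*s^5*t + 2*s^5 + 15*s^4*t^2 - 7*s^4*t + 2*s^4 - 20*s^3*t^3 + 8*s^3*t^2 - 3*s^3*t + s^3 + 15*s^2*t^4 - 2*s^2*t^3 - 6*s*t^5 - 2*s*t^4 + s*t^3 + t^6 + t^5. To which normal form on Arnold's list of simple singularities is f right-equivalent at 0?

E_{7}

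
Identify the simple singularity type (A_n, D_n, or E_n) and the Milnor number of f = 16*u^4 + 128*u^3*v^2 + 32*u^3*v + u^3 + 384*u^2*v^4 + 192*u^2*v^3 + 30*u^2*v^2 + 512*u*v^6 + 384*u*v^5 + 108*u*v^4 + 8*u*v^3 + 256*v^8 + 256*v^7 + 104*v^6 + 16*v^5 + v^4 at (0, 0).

The Hessian of f at 0 is [[0, 0], [0, 0]] with rank 0, so corank 2. A Groebner basis of the Jacobian ideal J(f) in C{u,v} is {u^3, u^2*v, u^2/4 + u*v^2, -3*u^2/2 + v^3}; counting standard monomials gives mu = 6. Corank 2; j^3 = u^3 is a perfect cube, so E-series; the 4-jet and mu = 6 give E_6.

Type E6, Milnor number mu = 6.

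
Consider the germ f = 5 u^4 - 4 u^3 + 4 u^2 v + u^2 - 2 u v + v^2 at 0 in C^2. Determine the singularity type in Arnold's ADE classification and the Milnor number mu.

Type A_3, Milnor number mu = 3.

The Hessian of f at 0 is [[2, -2], [-2, 2]] with rank 1, so corank 1. A Groebner basis of the Jacobian ideal J(f) in C{u,v} is {u^2 - u/2 + v/2, u*v - u/2 + v/2, -u/2 + v^2 + v/2}; counting standard monomials gives mu = 3. Corank 1: A-series; mu = 3 gives A_3.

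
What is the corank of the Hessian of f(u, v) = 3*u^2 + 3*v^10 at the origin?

Hessian at 0 has rank 1.

1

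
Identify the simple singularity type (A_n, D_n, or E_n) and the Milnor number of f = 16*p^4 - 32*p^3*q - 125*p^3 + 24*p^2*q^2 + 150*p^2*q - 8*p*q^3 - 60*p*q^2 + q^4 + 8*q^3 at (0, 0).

Type E6, Milnor number mu = 6.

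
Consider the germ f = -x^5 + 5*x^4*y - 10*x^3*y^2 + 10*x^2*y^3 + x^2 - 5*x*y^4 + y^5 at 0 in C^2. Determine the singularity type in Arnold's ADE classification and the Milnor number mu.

The Hessian of f at 0 is [[2, 0], [0, 0]] with rank 1, so corank 1. A Groebner basis of the Jacobian ideal J(f) in C{x,y} is {y^4, x}; counting standard monomials gives mu = 4. Corank 1: A-series; mu = 4 gives A_4.

Type A4, Milnor number mu = 4.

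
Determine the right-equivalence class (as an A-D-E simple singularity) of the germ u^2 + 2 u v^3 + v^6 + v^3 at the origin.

A2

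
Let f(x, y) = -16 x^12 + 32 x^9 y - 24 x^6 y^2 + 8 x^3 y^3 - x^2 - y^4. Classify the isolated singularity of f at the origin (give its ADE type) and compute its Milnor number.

Type A3, Milnor number mu = 3.

The Hessian of f at 0 has rank 1. Corank 1: A-series; mu = 3 gives A_3.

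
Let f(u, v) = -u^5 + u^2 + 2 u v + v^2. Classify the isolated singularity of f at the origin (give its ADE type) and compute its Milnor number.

Type A_4, Milnor number mu = 4.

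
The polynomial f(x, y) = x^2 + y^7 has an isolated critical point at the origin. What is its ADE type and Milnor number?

The Hessian of f at 0 has rank 1. Corank 1: A-series; mu = 6 gives A_6.

Type A6, Milnor number mu = 6.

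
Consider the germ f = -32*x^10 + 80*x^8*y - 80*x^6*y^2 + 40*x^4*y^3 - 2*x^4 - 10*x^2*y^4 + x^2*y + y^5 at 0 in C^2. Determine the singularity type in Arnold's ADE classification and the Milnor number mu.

Type D6, Milnor number mu = 6.

The Hessian of f at 0 has rank 0. Corank 2; j^3 = x^2*y has shape L^2 M (L != M), so D-series; mu = 6 gives D_6.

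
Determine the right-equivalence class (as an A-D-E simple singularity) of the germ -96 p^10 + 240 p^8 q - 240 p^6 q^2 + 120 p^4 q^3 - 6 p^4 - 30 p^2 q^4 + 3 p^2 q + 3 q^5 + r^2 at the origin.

The Hessian of f at 0 has rank 1. Corank 2; j^3 = 3*p^2*q has shape L^2 M (L != M), so D-series; mu = 6 gives D_6.

D_6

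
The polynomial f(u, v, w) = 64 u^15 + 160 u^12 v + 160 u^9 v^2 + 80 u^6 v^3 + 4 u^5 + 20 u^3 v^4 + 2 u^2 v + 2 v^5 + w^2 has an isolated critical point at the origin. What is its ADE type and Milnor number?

The Hessian of f at 0 has rank 1. Corank 2; j^3 = 2*u^2*v has shape L^2 M (L != M), so D-series; mu = 6 gives D_6.

Type D6, Milnor number mu = 6.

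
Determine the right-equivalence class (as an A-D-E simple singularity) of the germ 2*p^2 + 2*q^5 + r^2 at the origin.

The Hessian of f at 0 is [[4, 0, 0], [0, 0, 0], [0, 0, 2]] with rank 2, so corank 1. A Groebner basis of the Jacobian ideal J(f) in C{p,q,r} is {q^4, p, r}; counting standard monomials gives mu = 4. Corank 1: A-series; mu = 4 gives A_4.

A4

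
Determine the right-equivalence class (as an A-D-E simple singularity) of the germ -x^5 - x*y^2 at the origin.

D_{6}

The Hessian of f at 0 has rank 0. Corank 2; j^3 = -x*y^2 has shape L^2 M (L != M), so D-series; mu = 6 gives D_6.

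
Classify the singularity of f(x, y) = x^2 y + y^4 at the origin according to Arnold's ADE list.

D5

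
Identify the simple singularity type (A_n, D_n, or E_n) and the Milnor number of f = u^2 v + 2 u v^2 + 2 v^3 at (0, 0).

Type D4, Milnor number mu = 4.

The Hessian of f at 0 is [[0, 0], [0, 0]] with rank 0, so corank 2. A Groebner basis of the Jacobian ideal J(f) in C{u,v} is {v^3, u^2 + 2*v^2, u*v + v^2}; counting standard monomials gives mu = 4. Corank 2; j^3 = v*(u^2 + 2*u*v + 2*v^2) splits into three distinct lines over C (the quadratic factor has nonzero discriminant), so D_4.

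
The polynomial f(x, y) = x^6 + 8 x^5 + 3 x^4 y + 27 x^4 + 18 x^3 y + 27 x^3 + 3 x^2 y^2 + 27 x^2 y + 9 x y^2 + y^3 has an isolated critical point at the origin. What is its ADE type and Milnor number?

Type E_8, Milnor number mu = 8.

The Hessian of f at 0 has rank 0. Corank 2; j^3 = (3*x + y)^3 is a perfect cube, so E-series; the 5-jet and mu = 8 give E_8.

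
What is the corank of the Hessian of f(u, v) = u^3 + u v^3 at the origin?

2

The Hessian at 0 is [[0, 0], [0, 0]] of rank 0; hence corank 2.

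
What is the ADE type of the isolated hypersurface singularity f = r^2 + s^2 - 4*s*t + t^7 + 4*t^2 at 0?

A6

The Hessian of f at 0 has rank 2. Corank 1: A-series; mu = 6 gives A_6.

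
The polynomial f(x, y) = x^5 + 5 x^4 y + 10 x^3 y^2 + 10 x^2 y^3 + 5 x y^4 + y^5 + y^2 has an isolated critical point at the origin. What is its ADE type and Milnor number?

Type A_{4}, Milnor number mu = 4.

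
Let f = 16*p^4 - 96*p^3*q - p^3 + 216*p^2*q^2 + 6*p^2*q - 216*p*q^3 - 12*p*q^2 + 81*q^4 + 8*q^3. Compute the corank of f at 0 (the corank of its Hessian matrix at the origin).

2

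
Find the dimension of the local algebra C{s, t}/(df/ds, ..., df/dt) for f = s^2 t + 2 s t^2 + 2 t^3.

The Hessian of f at 0 is [[0, 0], [0, 0]] with rank 0, so corank 2. A Groebner basis of the Jacobian ideal J(f) in C{s,t} is {t^3, s^2 + 2*t^2, s*t + t^2}; counting standard monomials gives mu = 4. Corank 2; j^3 = t*(s^2 + 2*s*t + 2*t^2) splits into three distinct lines over C (the quadratic factor has nonzero discriminant), so D_4.

4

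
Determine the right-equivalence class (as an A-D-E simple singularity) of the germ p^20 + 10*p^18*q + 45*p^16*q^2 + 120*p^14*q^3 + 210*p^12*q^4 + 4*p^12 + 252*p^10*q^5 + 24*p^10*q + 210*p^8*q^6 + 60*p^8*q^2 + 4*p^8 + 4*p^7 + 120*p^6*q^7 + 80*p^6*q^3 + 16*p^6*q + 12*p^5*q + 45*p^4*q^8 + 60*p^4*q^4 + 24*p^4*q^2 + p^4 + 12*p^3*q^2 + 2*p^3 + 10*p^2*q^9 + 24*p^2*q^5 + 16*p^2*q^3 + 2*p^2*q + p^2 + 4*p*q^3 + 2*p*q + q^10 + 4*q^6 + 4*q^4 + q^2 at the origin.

The Hessian of f at 0 is [[2, 2], [2, 2]] with rank 1, so corank 1. A Groebner basis of the Jacobian ideal J(f) in C{p,q} is {p^2*q^2 + 83*p^2*q/102 + 91*p^2/408 + 67*p*q^2/34 - 91*p*q/204 + 121*p/408 + 74*q^3/51 - 19*q^2/51 + 121*q/408, -195*p^2*q/68 + 79*p^2/1088 + p*q^3 - 1459*p*q^2/272 + 703*p*q/544 - 427*p/1088 - 397*q^3/136 + 225*q^2/272 - 427*q/1088, 1087*p^2*q/204 - 3155*p^2/6528 + 5045*p*q^2/544 - 7963*p*q/3264 + 3391*p/6528 + q^4 + 3713*q^3/816 - 2345*q^2/1632 + 3391*q/6528, p^3 - 6*p^2*q/17 + 121*p^2/136 - 69*p*q^2/34 + 117*p*q/68 - 5*p/136 - 15*q^3/17 + 27*q^2/34 - 5*q/136}; counting standard monomials gives mu = 9. Corank 1: A-series; mu = 9 gives A_9.

A9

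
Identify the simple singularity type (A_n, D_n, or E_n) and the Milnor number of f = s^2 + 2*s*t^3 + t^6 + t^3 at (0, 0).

Type A_{2}, Milnor number mu = 2.

The Hessian of f at 0 is [[2, 0], [0, 0]] with rank 1, so corank 1. A Groebner basis of the Jacobian ideal J(f) in C{s,t} is {t^2, s}; counting standard monomials gives mu = 2. Corank 1: A-series; mu = 2 gives A_2.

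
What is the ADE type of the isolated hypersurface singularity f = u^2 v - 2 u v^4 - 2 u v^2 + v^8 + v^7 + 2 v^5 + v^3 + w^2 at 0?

D_{9}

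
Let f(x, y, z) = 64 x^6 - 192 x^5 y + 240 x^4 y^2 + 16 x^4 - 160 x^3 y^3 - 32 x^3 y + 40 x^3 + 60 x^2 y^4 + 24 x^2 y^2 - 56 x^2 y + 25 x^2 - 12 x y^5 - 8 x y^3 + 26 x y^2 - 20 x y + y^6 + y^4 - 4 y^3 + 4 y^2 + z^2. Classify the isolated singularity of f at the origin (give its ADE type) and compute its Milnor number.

The Hessian of f at 0 has rank 2. Corank 1: A-series; mu = 5 gives A_5.

Type A_5, Milnor number mu = 5.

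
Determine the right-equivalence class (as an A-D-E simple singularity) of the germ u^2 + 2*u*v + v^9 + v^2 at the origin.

A_8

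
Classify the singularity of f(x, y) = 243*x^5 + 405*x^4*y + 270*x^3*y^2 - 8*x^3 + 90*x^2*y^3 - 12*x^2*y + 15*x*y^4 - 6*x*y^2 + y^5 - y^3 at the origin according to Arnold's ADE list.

E_{8}

The Hessian of f at 0 has rank 0. Corank 2; j^3 = -(2*x + y)^3 is a perfect cube, so E-series; the 5-jet and mu = 8 give E_8.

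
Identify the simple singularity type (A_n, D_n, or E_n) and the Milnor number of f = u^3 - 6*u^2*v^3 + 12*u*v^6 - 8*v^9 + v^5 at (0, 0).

Type E_{8}, Milnor number mu = 8.

The Hessian of f at 0 has rank 0. Corank 2; j^3 = u^3 is a perfect cube, so E-series; the 5-jet and mu = 8 give E_8.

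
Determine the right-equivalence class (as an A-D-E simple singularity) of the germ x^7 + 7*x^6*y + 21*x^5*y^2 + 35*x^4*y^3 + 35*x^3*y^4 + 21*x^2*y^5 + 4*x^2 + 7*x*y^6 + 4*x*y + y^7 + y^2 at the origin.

A_{6}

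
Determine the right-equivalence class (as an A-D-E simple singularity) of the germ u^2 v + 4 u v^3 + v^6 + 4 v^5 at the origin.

D_{7}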